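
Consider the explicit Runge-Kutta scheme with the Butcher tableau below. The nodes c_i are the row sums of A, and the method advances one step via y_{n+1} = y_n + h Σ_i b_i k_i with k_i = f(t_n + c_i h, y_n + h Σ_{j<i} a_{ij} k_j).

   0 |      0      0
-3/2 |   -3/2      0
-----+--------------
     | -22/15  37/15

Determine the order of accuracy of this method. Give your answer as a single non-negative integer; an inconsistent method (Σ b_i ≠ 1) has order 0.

b = (-22/15, 37/15)
c = (0, -3/2)
Σ b_i: (-22/15)·1 + 37/15·1 = 1 ✓
b·c: 37/15·(-3/2) = -37/10 ≠ 1/2 ⇒ order 1.

1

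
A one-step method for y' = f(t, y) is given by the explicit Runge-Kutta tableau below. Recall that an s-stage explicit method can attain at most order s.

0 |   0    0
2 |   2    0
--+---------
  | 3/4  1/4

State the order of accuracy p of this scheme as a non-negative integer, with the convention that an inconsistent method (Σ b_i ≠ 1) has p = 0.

b = (3/4, 1/4)
c = (0, 2)
Σ b_i: 3/4·1 + 1/4·1 = 1 ✓
b·c: 1/4·2 = 1/2 ✓; 2 stages ⇒ order 2.

2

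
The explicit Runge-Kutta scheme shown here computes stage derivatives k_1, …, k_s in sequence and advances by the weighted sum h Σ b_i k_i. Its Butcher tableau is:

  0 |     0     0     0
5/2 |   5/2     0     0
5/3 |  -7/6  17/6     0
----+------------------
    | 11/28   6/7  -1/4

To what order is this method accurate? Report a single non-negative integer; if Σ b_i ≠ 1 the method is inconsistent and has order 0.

b = (11/28, 6/7, -1/4)
c = (0, 5/2, 5/3)
Ac = (0, 0, 85/12)
Σ b_i: 11/28·1 + 6/7·1 + (-1/4)·1 = 1 ✓
b·c: 6/7·5/2 + (-1/4)·5/3 = 145/84 ≠ 1/2 ⇒ order 1.

1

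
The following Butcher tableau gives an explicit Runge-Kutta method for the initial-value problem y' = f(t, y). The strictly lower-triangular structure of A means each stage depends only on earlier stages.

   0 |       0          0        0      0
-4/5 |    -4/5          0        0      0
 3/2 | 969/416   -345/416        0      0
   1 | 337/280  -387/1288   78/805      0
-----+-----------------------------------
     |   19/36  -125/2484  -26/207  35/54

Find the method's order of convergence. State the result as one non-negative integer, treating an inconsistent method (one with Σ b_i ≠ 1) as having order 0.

b = (19/36, -125/2484, -26/207, 35/54)
c = (0, -4/5, 3/2, 1)
Ac = (0, 0, 69/104, 27/70)
Σ b_i: 19/36·1 + (-125/2484)·1 + (-26/207)·1 + 35/54·1 = 1 ✓
b·c: (-125/2484)·(-4/5) + (-26/207)·3/2 + 35/54·1 = 1/2 ✓
b·c²: (-125/2484)·16/25 + (-26/207)·9/4 + 35/54·1 = 1/3 ✓
b·Ac: (-26/207)·69/104 + 35/54·27/70 = 1/6 ✓
b·c³: (-125/2484)·(-64/125) + (-26/207)·27/8 + 35/54·1 = 1/4 ✓
b·(c∘Ac): (-26/207)·207/208 + 35/54·27/70 = 1/8 ✓
b·Ac²: (-26/207)·(-69/130) + 35/54·9/350 = 1/12 ✓
b·A²c: 35/54·9/140 = 1/24 ✓; 4 stages ⇒ order 4.

4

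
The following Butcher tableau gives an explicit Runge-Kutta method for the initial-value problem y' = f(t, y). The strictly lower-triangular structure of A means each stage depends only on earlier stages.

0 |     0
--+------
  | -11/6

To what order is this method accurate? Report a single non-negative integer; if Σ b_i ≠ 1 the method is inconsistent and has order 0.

0

b = (-11/6)
c = (0)
Σ b_i: (-11/6)·1 = -11/6 ≠ 1 ⇒ order 0.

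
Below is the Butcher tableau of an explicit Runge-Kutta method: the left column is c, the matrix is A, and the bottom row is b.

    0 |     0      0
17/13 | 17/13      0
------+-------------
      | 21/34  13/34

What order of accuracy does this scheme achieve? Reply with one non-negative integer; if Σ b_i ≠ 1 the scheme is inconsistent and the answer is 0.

b = (21/34, 13/34)
c = (0, 17/13)
Σ b_i: 21/34·1 + 13/34·1 = 1 ✓
b·c: 13/34·17/13 = 1/2 ✓; 2 stages ⇒ order 2.

2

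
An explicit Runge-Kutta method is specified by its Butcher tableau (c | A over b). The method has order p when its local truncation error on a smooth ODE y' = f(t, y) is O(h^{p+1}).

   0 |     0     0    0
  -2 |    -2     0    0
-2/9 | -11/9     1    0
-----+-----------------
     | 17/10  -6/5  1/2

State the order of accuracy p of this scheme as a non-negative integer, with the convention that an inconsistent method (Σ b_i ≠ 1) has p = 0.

b = (17/10, -6/5, 1/2)
c = (0, -2, -2/9)
Ac = (0, 0, -2)
Σ b_i: 17/10·1 + (-6/5)·1 + 1/2·1 = 1 ✓
b·c: (-6/5)·(-2) + 1/2·(-2/9) = 103/45 ≠ 1/2 ⇒ order 1.

1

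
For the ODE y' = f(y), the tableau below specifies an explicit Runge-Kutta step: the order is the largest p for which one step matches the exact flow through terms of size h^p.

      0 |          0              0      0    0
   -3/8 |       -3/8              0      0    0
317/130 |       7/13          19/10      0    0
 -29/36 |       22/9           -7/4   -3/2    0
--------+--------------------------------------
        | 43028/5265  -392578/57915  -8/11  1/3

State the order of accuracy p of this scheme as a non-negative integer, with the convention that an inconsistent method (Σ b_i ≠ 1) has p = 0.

b = (43028/5265, -392578/57915, -8/11, 1/3)
c = (0, -3/8, 317/130, -29/36)
Ac = (0, 0, -57/80, -6243/2080)
Σ b_i: 43028/5265·1 + (-392578/57915)·1 + (-8/11)·1 + 1/3·1 = 1 ✓
b·c: (-392578/57915)·(-3/8) + (-8/11)·317/130 + 1/3·(-29/36) = 1/2 ✓
b·c²: (-392578/57915)·9/64 + (-8/11)·100489/16900 + 1/3·841/1296 = -166283743/32853600 ≠ 1/3 ⇒ order 2.
b·Ac: (-8/11)·(-57/80) + 1/3·(-6243/2080) = -2207/4576 ≠ 1/6

2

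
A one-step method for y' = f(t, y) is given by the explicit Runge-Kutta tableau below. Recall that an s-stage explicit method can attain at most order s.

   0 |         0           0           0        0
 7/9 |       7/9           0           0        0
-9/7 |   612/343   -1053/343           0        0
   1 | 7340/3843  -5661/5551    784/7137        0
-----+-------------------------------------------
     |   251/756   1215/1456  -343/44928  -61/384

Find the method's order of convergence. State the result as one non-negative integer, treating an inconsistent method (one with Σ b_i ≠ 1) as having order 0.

4

b = (251/756, 1215/1456, -343/44928, -61/384)
c = (0, 7/9, -9/7, 1)
Ac = (0, 0, -117/49, -57/61)
Σ b_i: 251/756·1 + 1215/1456·1 + (-343/44928)·1 + (-61/384)·1 = 1 ✓
b·c: 1215/1456·7/9 + (-343/44928)·(-9/7) + (-61/384)·1 = 1/2 ✓
b·c²: 1215/1456·49/81 + (-343/44928)·81/49 + (-61/384)·1 = 1/3 ✓
b·Ac: (-343/44928)·(-117/49) + (-61/384)·(-57/61) = 1/6 ✓
b·c³: 1215/1456·343/729 + (-343/44928)·(-729/343) + (-61/384)·1 = 1/4 ✓
b·(c∘Ac): (-343/44928)·1053/343 + (-61/384)·(-57/61) = 1/8 ✓
b·Ac²: (-343/44928)·(-13/7) + (-61/384)·(-239/549) = 1/12 ✓
b·A²c: (-61/384)·(-16/61) = 1/24 ✓; 4 stages ⇒ order 4.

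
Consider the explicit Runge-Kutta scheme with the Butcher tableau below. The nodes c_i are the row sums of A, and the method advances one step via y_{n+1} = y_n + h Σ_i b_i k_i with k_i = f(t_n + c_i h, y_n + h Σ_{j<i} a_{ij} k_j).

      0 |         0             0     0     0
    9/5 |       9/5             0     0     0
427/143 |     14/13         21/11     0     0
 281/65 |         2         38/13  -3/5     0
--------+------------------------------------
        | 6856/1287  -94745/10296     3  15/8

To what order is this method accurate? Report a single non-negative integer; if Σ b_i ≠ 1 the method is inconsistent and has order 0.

b = (6856/1287, -94745/10296, 3, 15/8)
c = (0, 9/5, 427/143, 281/65)
Ac = (0, 0, 189/55, 2481/715)
Σ b_i: 6856/1287·1 + (-94745/10296)·1 + 3·1 + 15/8·1 = 1 ✓
b·c: (-94745/10296)·9/5 + 3·427/143 + 15/8·281/65 = 1/2 ✓
b·c²: (-94745/10296)·81/25 + 3·182329/20449 + 15/8·78961/4225 = 50298/1573 ≠ 1/3 ⇒ order 2.
b·Ac: 3·189/55 + 15/8·2481/715 = 96183/5720 ≠ 1/6

2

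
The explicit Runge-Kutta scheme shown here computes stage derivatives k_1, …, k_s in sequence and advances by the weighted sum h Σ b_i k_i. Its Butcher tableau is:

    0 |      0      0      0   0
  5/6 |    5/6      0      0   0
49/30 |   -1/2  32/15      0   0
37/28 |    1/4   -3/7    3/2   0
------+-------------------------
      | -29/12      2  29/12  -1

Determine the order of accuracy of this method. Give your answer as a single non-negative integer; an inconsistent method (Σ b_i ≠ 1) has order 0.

1

b = (-29/12, 2, 29/12, -1)
c = (0, 5/6, 49/30, 37/28)
Ac = (0, 0, 16/9, 293/140)
Σ b_i: (-29/12)·1 + 2·1 + 29/12·1 + (-1)·1 = 1 ✓
b·c: 2·5/6 + 29/12·49/30 + (-1)·37/28 = 10817/2520 ≠ 1/2 ⇒ order 1.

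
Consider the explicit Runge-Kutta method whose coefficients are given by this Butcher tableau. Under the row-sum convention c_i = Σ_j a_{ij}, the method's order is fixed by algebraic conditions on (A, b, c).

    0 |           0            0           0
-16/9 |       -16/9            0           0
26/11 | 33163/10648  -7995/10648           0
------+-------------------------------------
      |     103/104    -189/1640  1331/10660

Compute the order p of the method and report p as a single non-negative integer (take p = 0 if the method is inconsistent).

3

b = (103/104, -189/1640, 1331/10660)
c = (0, -16/9, 26/11)
Ac = (0, 0, 5330/3993)
Σ b_i: 103/104·1 + (-189/1640)·1 + 1331/10660·1 = 1 ✓
b·c: (-189/1640)·(-16/9) + 1331/10660·26/11 = 1/2 ✓
b·c²: (-189/1640)·256/81 + 1331/10660·676/121 = 1/3 ✓
b·Ac: 1331/10660·5330/3993 = 1/6 ✓; 3 stages ⇒ order 3.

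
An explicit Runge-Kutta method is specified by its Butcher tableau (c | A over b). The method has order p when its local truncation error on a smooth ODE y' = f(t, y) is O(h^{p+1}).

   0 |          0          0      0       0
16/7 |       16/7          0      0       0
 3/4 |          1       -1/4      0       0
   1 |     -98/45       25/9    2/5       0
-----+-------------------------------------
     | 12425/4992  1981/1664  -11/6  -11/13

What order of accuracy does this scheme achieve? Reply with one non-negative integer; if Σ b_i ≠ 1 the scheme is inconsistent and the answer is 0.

2

b = (12425/4992, 1981/1664, -11/6, -11/13)
c = (0, 16/7, 3/4, 1)
Ac = (0, 0, -4/7, 4189/630)
Σ b_i: 12425/4992·1 + 1981/1664·1 + (-11/6)·1 + (-11/13)·1 = 1 ✓
b·c: 1981/1664·16/7 + (-11/6)·3/4 + (-11/13)·1 = 1/2 ✓
b·c²: 1981/1664·256/49 + (-11/6)·9/16 + (-11/13)·1 = 12645/2912 ≠ 1/3 ⇒ order 2.
b·Ac: (-11/6)·(-4/7) + (-11/13)·4189/630 = -5357/1170 ≠ 1/6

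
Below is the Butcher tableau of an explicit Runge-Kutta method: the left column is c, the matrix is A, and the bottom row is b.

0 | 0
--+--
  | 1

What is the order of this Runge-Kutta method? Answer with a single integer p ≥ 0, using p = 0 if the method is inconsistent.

1

b = (1)
c = (0)
Σ b_i: 1·1 = 1 ✓; 1 stage ⇒ order 1.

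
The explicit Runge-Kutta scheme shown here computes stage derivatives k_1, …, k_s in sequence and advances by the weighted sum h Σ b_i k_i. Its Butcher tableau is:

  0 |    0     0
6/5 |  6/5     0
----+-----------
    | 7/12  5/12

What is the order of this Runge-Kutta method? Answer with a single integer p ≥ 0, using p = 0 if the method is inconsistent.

b = (7/12, 5/12)
c = (0, 6/5)
Σ b_i: 7/12·1 + 5/12·1 = 1 ✓
b·c: 5/12·6/5 = 1/2 ✓; 2 stages ⇒ order 2.

2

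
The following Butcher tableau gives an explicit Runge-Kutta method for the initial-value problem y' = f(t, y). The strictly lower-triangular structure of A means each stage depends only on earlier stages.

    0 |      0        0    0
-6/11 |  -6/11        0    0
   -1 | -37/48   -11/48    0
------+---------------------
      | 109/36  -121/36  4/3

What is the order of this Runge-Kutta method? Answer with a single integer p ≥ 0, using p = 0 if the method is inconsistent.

b = (109/36, -121/36, 4/3)
c = (0, -6/11, -1)
Ac = (0, 0, 1/8)
Σ b_i: 109/36·1 + (-121/36)·1 + 4/3·1 = 1 ✓
b·c: (-121/36)·(-6/11) + 4/3·(-1) = 1/2 ✓
b·c²: (-121/36)·36/121 + 4/3·1 = 1/3 ✓
b·Ac: 4/3·1/8 = 1/6 ✓; 3 stages ⇒ order 3.

3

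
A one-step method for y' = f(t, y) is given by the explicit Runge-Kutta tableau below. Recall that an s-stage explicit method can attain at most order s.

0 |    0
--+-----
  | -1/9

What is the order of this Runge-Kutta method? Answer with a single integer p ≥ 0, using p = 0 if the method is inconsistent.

0

b = (-1/9)
c = (0)
Σ b_i: (-1/9)·1 = -1/9 ≠ 1 ⇒ order 0.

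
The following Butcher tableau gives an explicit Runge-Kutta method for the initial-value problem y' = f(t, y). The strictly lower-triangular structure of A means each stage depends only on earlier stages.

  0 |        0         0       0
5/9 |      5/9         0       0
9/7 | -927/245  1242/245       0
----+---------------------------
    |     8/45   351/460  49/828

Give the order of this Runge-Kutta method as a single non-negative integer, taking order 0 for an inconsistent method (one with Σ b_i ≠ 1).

b = (8/45, 351/460, 49/828)
c = (0, 5/9, 9/7)
Ac = (0, 0, 138/49)
Σ b_i: 8/45·1 + 351/460·1 + 49/828·1 = 1 ✓
b·c: 351/460·5/9 + 49/828·9/7 = 1/2 ✓
b·c²: 351/460·25/81 + 49/828·81/49 = 1/3 ✓
b·Ac: 49/828·138/49 = 1/6 ✓; 3 stages ⇒ order 3.

3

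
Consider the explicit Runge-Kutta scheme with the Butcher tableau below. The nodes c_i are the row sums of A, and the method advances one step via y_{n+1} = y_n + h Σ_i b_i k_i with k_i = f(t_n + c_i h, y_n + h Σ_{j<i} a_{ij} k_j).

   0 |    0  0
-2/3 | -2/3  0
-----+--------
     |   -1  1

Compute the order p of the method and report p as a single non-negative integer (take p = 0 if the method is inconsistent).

0

b = (-1, 1)
c = (0, -2/3)
Σ b_i: (-1)·1 + 1·1 = 0 ≠ 1 ⇒ order 0.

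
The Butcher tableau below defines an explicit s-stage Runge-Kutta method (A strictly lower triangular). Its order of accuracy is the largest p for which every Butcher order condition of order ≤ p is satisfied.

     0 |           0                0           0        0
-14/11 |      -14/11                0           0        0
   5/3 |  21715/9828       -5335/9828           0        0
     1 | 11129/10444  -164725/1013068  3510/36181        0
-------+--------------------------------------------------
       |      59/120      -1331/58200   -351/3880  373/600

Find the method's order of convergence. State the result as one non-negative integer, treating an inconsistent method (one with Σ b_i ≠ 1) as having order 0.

4

b = (59/120, -1331/58200, -351/3880, 373/600)
c = (0, -14/11, 5/3, 1)
Ac = (0, 0, 485/702, 275/746)
Σ b_i: 59/120·1 + (-1331/58200)·1 + (-351/3880)·1 + 373/600·1 = 1 ✓
b·c: (-1331/58200)·(-14/11) + (-351/3880)·5/3 + 373/600·1 = 1/2 ✓
b·c²: (-1331/58200)·196/121 + (-351/3880)·25/9 + 373/600·1 = 1/3 ✓
b·Ac: (-351/3880)·485/702 + 373/600·275/746 = 1/6 ✓
b·c³: (-1331/58200)·(-2744/1331) + (-351/3880)·125/27 + 373/600·1 = 1/4 ✓
b·(c∘Ac): (-351/3880)·2425/2106 + 373/600·275/746 = 1/8 ✓
b·Ac²: (-351/3880)·(-3395/3861) + 373/600·25/4103 = 1/12 ✓
b·A²c: 373/600·25/373 = 1/24 ✓; 4 stages ⇒ order 4.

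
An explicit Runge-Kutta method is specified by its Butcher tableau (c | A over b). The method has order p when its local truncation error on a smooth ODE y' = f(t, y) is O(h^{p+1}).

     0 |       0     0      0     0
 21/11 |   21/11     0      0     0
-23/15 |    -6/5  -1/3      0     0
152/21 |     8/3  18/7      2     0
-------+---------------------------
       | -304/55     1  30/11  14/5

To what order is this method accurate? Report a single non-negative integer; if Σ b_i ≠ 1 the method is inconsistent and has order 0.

b = (-304/55, 1, 30/11, 14/5)
c = (0, 21/11, -23/15, 152/21)
Ac = (0, 0, -7/11, 304/165)
Σ b_i: (-304/55)·1 + 1·1 + 30/11·1 + 14/5·1 = 1 ✓
b·c: 1·21/11 + 30/11·(-23/15) + 14/5·152/21 = 2969/165 ≠ 1/2 ⇒ order 1.

1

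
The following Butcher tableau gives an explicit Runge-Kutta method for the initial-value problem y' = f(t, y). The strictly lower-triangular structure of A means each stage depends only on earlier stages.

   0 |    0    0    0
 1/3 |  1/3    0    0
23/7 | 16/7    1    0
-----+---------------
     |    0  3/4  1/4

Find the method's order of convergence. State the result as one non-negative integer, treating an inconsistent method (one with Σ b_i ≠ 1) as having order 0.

1

b = (0, 3/4, 1/4)
c = (0, 1/3, 23/7)
Ac = (0, 0, 1/3)
Σ b_i: 3/4·1 + 1/4·1 = 1 ✓
b·c: 3/4·1/3 + 1/4·23/7 = 15/14 ≠ 1/2 ⇒ order 1.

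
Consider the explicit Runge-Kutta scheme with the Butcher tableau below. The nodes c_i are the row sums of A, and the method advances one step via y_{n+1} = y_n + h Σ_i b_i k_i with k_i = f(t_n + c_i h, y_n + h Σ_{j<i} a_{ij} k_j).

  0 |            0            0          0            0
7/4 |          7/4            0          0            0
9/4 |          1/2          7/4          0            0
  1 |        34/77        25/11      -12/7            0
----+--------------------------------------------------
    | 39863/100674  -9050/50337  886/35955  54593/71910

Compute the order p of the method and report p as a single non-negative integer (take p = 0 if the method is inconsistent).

3

b = (39863/100674, -9050/50337, 886/35955, 54593/71910)
c = (0, 7/4, 9/4, 1)
Ac = (0, 0, 49/16, 37/308)
Σ b_i: 39863/100674·1 + (-9050/50337)·1 + 886/35955·1 + 54593/71910·1 = 1 ✓
b·c: (-9050/50337)·7/4 + 886/35955·9/4 + 54593/71910·1 = 1/2 ✓
b·c²: (-9050/50337)·49/16 + 886/35955·81/16 + 54593/71910·1 = 1/3 ✓
b·Ac: 886/35955·49/16 + 54593/71910·37/308 = 1/6 ✓
b·c³: (-9050/50337)·343/64 + 886/35955·729/64 + 54593/71910·1 = 2927/38352 ≠ 1/4 ⇒ order 3.
b·(c∘Ac): 886/35955·441/64 + 54593/71910·37/308 = 60059/230112 ≠ 1/8
b·Ac²: 886/35955·343/64 + 54593/71910·(-2117/1232) = -112417/95880 ≠ 1/12
b·A²c: 54593/71910·(-21/4) = -382151/95880 ≠ 1/24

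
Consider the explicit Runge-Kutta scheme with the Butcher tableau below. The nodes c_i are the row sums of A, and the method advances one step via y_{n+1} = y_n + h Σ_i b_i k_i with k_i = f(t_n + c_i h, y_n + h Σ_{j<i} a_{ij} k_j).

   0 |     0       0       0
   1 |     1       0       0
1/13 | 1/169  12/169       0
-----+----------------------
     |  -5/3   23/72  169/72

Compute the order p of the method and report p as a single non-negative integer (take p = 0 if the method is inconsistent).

b = (-5/3, 23/72, 169/72)
c = (0, 1, 1/13)
Ac = (0, 0, 12/169)
Σ b_i: (-5/3)·1 + 23/72·1 + 169/72·1 = 1 ✓
b·c: 23/72·1 + 169/72·1/13 = 1/2 ✓
b·c²: 23/72·1 + 169/72·1/169 = 1/3 ✓
b·Ac: 169/72·12/169 = 1/6 ✓; 3 stages ⇒ order 3.

3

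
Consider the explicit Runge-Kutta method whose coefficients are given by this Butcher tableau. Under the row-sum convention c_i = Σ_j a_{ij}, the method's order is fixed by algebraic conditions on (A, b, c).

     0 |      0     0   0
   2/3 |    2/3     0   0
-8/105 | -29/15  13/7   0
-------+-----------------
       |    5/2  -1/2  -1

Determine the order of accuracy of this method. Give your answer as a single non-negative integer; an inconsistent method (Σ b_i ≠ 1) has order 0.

b = (5/2, -1/2, -1)
c = (0, 2/3, -8/105)
Ac = (0, 0, 26/21)
Σ b_i: 5/2·1 + (-1/2)·1 + (-1)·1 = 1 ✓
b·c: (-1/2)·2/3 + (-1)·(-8/105) = -9/35 ≠ 1/2 ⇒ order 1.

1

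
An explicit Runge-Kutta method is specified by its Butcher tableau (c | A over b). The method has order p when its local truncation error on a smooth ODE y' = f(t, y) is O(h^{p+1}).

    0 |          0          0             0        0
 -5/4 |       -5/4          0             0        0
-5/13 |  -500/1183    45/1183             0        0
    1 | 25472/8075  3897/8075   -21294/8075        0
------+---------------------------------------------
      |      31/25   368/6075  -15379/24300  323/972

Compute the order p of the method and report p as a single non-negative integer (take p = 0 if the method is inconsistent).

b = (31/25, 368/6075, -15379/24300, 323/972)
c = (0, -5/4, -5/13, 1)
Ac = (0, 0, -225/4732, 531/1292)
Σ b_i: 31/25·1 + 368/6075·1 + (-15379/24300)·1 + 323/972·1 = 1 ✓
b·c: 368/6075·(-5/4) + (-15379/24300)·(-5/13) + 323/972·1 = 1/2 ✓
b·c²: 368/6075·25/16 + (-15379/24300)·25/169 + 323/972·1 = 1/3 ✓
b·Ac: (-15379/24300)·(-225/4732) + 323/972·531/1292 = 1/6 ✓
b·c³: 368/6075·(-125/64) + (-15379/24300)·(-125/2197) + 323/972·1 = 1/4 ✓
b·(c∘Ac): (-15379/24300)·1125/61516 + 323/972·531/1292 = 1/8 ✓
b·Ac²: (-15379/24300)·1125/18928 + 323/972·99/272 = 1/12 ✓
b·A²c: 323/972·81/646 = 1/24 ✓; 4 stages ⇒ order 4.

4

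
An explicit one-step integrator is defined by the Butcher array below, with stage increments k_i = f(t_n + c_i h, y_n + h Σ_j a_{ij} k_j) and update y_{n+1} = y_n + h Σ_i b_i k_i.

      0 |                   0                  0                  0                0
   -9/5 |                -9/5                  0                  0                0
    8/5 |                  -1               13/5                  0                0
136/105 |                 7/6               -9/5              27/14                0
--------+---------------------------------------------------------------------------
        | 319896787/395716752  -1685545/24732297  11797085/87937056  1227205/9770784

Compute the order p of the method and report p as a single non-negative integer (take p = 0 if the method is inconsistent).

3

b = (319896787/395716752, -1685545/24732297, 11797085/87937056, 1227205/9770784)
c = (0, -9/5, 8/5, 136/105)
Ac = (0, 0, -117/25, 1107/175)
Σ b_i: 319896787/395716752·1 + (-1685545/24732297)·1 + 11797085/87937056·1 + 1227205/9770784·1 = 1 ✓
b·c: (-1685545/24732297)·(-9/5) + 11797085/87937056·8/5 + 1227205/9770784·136/105 = 1/2 ✓
b·c²: (-1685545/24732297)·81/25 + 11797085/87937056·64/25 + 1227205/9770784·18496/11025 = 1/3 ✓
b·Ac: 11797085/87937056·(-117/25) + 1227205/9770784·1107/175 = 1/6 ✓
b·c³: (-1685545/24732297)·(-729/125) + 11797085/87937056·512/125 + 1227205/9770784·2515456/1157625 = 103525529/84865725 ≠ 1/4 ⇒ order 3.
b·(c∘Ac): 11797085/87937056·(-936/125) + 1227205/9770784·50184/6125 = 187259/7633425 ≠ 1/8
b·Ac²: 11797085/87937056·1053/125 + 1227205/9770784·(-783/875) = 243723/239480 ≠ 1/12
b·A²c: 1227205/9770784·(-3159/350) = -36921339/32569280 ≠ 1/24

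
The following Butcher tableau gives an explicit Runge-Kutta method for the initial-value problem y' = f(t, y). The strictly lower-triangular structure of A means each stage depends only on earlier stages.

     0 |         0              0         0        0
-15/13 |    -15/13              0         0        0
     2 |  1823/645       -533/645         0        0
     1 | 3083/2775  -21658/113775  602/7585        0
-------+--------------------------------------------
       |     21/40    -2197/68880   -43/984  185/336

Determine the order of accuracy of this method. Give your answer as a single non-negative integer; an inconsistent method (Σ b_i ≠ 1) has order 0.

4

b = (21/40, -2197/68880, -43/984, 185/336)
c = (0, -15/13, 2, 1)
Ac = (0, 0, 41/43, 14/37)
Σ b_i: 21/40·1 + (-2197/68880)·1 + (-43/984)·1 + 185/336·1 = 1 ✓
b·c: (-2197/68880)·(-15/13) + (-43/984)·2 + 185/336·1 = 1/2 ✓
b·c²: (-2197/68880)·225/169 + (-43/984)·4 + 185/336·1 = 1/3 ✓
b·Ac: (-43/984)·41/43 + 185/336·14/37 = 1/6 ✓
b·c³: (-2197/68880)·(-3375/2197) + (-43/984)·8 + 185/336·1 = 1/4 ✓
b·(c∘Ac): (-43/984)·82/43 + 185/336·14/37 = 1/8 ✓
b·Ac²: (-43/984)·(-615/559) + 185/336·154/2405 = 1/12 ✓
b·A²c: 185/336·14/185 = 1/24 ✓; 4 stages ⇒ order 4.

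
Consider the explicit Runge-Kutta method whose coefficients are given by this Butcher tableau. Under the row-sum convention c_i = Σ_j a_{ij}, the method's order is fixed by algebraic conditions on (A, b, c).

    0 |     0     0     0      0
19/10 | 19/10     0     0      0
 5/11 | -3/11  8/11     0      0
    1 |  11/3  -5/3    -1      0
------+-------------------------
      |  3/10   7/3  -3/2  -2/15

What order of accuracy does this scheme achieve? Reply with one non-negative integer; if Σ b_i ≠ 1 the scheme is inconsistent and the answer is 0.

1

b = (3/10, 7/3, -3/2, -2/15)
c = (0, 19/10, 5/11, 1)
Ac = (0, 0, 76/55, -239/66)
Σ b_i: 3/10·1 + 7/3·1 + (-3/2)·1 + (-2/15)·1 = 1 ✓
b·c: 7/3·19/10 + (-3/2)·5/11 + (-2/15)·1 = 199/55 ≠ 1/2 ⇒ order 1.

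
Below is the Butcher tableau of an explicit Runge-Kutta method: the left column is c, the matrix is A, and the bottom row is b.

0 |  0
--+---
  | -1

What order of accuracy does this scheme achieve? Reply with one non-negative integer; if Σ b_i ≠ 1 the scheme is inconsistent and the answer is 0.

0

b = (-1)
c = (0)
Σ b_i: (-1)·1 = -1 ≠ 1 ⇒ order 0.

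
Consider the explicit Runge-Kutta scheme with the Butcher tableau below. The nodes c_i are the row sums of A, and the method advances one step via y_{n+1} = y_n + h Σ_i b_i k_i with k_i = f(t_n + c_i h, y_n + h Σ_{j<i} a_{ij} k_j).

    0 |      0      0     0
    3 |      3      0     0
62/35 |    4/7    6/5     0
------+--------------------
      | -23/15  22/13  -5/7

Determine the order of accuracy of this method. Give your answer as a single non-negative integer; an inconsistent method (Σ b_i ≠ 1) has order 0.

b = (-23/15, 22/13, -5/7)
c = (0, 3, 62/35)
Ac = (0, 0, 18/5)
Σ b_i: (-23/15)·1 + 22/13·1 + (-5/7)·1 = -758/1365 ≠ 1 ⇒ order 0.

0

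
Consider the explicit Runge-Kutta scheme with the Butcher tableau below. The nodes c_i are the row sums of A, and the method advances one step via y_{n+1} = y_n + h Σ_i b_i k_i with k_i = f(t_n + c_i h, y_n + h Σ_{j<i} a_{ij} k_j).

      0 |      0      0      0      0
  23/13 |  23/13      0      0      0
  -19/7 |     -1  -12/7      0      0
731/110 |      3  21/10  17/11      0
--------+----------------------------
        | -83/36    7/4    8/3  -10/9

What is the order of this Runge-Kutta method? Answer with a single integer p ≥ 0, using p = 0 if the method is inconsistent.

1

b = (-83/36, 7/4, 8/3, -10/9)
c = (0, 23/13, -19/7, 731/110)
Ac = (0, 0, -276/91, -4799/10010)
Σ b_i: (-83/36)·1 + 7/4·1 + 8/3·1 + (-10/9)·1 = 1 ✓
b·c: 7/4·23/13 + 8/3·(-19/7) + (-10/9)·731/110 = -415343/36036 ≠ 1/2 ⇒ order 1.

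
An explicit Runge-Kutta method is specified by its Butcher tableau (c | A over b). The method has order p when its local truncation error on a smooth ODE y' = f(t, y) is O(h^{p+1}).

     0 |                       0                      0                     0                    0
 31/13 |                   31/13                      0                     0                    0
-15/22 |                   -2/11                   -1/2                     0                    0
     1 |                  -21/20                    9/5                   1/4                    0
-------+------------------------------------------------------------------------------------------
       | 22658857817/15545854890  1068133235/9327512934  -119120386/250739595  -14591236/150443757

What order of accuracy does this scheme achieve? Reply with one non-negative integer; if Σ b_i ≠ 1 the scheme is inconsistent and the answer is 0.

3

b = (22658857817/15545854890, 1068133235/9327512934, -119120386/250739595, -14591236/150443757)
c = (0, 31/13, -15/22, 1)
Ac = (0, 0, -31/26, 23577/5720)
Σ b_i: 22658857817/15545854890·1 + 1068133235/9327512934·1 + (-119120386/250739595)·1 + (-14591236/150443757)·1 = 1 ✓
b·c: 1068133235/9327512934·31/13 + (-119120386/250739595)·(-15/22) + (-14591236/150443757)·1 = 1/2 ✓
b·c²: 1068133235/9327512934·961/169 + (-119120386/250739595)·225/484 + (-14591236/150443757)·1 = 1/3 ✓
b·Ac: (-119120386/250739595)·(-31/26) + (-14591236/150443757)·23577/5720 = 1/6 ✓
b·c³: 1068133235/9327512934·29791/2197 + (-119120386/250739595)·(-3375/10648) + (-14591236/150443757)·1 = 5119849869/3187178852 ≠ 1/4 ⇒ order 3.
b·(c∘Ac): (-119120386/250739595)·465/572 + (-14591236/150443757)·23577/5720 = -2561982758/3259614735 ≠ 1/8
b·Ac²: (-119120386/250739595)·(-961/338) + (-14591236/150443757)·16934589/1635920 = 9946144271/28684609668 ≠ 1/12
b·A²c: (-14591236/150443757)·(-31/104) = 113082079/3911537682 ≠ 1/24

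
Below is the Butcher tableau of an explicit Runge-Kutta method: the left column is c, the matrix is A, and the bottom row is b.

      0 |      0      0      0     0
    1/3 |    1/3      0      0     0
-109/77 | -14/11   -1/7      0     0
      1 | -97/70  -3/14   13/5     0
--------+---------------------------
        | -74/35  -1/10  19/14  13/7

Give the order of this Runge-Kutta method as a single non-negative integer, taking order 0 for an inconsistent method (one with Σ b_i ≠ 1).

b = (-74/35, -1/10, 19/14, 13/7)
c = (0, 1/3, -109/77, 1)
Ac = (0, 0, -1/21, -2889/770)
Σ b_i: (-74/35)·1 + (-1/10)·1 + 19/14·1 + 13/7·1 = 1 ✓
b·c: (-1/10)·1/3 + 19/14·(-109/77) + 13/7·1 = -787/8085 ≠ 1/2 ⇒ order 1.

1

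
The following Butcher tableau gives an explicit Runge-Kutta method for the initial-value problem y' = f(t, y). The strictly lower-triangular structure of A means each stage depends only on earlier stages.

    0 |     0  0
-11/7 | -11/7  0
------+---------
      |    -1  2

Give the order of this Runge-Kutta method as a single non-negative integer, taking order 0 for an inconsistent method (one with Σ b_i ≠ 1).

b = (-1, 2)
c = (0, -11/7)
Σ b_i: (-1)·1 + 2·1 = 1 ✓
b·c: 2·(-11/7) = -22/7 ≠ 1/2 ⇒ order 1.

1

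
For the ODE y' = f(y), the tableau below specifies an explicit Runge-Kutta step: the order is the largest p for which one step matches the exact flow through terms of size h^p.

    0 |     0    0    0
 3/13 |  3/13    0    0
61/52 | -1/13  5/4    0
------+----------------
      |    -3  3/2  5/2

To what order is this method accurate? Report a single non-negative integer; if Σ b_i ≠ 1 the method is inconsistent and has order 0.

1

b = (-3, 3/2, 5/2)
c = (0, 3/13, 61/52)
Ac = (0, 0, 15/52)
Σ b_i: (-3)·1 + 3/2·1 + 5/2·1 = 1 ✓
b·c: 3/2·3/13 + 5/2·61/52 = 341/104 ≠ 1/2 ⇒ order 1.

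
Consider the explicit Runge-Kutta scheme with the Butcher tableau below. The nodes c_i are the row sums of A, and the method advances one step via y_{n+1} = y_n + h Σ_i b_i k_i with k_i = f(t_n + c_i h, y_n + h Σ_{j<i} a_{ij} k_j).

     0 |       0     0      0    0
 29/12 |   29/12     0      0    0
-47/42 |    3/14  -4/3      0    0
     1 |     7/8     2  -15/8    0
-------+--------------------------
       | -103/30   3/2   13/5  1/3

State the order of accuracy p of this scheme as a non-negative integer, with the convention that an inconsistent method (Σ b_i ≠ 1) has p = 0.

1

b = (-103/30, 3/2, 13/5, 1/3)
c = (0, 29/12, -47/42, 1)
Ac = (0, 0, -29/9, 2329/336)
Σ b_i: (-103/30)·1 + 3/2·1 + 13/5·1 + 1/3·1 = 1 ✓
b·c: 3/2·29/12 + 13/5·(-47/42) + 1/3·1 = 881/840 ≠ 1/2 ⇒ order 1.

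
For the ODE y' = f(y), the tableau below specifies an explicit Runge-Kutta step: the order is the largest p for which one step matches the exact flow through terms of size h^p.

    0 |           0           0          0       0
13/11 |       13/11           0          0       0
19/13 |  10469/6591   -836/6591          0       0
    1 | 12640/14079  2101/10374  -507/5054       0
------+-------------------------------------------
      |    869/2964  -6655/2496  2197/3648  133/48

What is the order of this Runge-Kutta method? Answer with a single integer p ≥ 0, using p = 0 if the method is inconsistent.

b = (869/2964, -6655/2496, 2197/3648, 133/48)
c = (0, 13/11, 19/13, 1)
Ac = (0, 0, -76/507, 37/399)
Σ b_i: 869/2964·1 + (-6655/2496)·1 + 2197/3648·1 + 133/48·1 = 1 ✓
b·c: (-6655/2496)·13/11 + 2197/3648·19/13 + 133/48·1 = 1/2 ✓
b·c²: (-6655/2496)·169/121 + 2197/3648·361/169 + 133/48·1 = 1/3 ✓
b·Ac: 2197/3648·(-76/507) + 133/48·37/399 = 1/6 ✓
b·c³: (-6655/2496)·2197/1331 + 2197/3648·6859/2197 + 133/48·1 = 1/4 ✓
b·(c∘Ac): 2197/3648·(-1444/6591) + 133/48·37/399 = 1/8 ✓
b·Ac²: 2197/3648·(-76/429) + 133/48·43/627 = 1/12 ✓
b·A²c: 133/48·2/133 = 1/24 ✓; 4 stages ⇒ order 4.

4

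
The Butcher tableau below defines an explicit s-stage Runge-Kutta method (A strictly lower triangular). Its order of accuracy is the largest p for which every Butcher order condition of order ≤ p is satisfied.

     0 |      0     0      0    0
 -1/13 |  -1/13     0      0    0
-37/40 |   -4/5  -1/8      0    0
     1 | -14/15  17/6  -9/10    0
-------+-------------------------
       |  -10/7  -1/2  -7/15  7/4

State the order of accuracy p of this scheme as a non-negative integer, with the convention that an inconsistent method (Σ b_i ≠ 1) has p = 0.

0

b = (-10/7, -1/2, -7/15, 7/4)
c = (0, -1/13, -37/40, 1)
Ac = (0, 0, 1/104, 9587/15600)
Σ b_i: (-10/7)·1 + (-1/2)·1 + (-7/15)·1 + 7/4·1 = -271/420 ≠ 1 ⇒ order 0.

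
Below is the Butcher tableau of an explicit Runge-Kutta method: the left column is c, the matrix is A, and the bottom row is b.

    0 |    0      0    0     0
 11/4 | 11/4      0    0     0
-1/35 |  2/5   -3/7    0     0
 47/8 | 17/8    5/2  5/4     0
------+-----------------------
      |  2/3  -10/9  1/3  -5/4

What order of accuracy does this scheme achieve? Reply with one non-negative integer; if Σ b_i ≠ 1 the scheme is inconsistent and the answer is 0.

0

b = (2/3, -10/9, 1/3, -5/4)
c = (0, 11/4, -1/35, 47/8)
Ac = (0, 0, -33/28, 383/56)
Σ b_i: 2/3·1 + (-10/9)·1 + 1/3·1 + (-5/4)·1 = -49/36 ≠ 1 ⇒ order 0.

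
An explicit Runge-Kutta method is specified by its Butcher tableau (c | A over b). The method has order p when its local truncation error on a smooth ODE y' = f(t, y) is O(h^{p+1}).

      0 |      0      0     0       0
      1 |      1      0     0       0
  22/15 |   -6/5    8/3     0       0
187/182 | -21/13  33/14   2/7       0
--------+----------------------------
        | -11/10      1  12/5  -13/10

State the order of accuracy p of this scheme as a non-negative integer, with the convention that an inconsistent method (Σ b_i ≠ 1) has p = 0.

b = (-11/10, 1, 12/5, -13/10)
c = (0, 1, 22/15, 187/182)
Ac = (0, 0, 8/3, 583/210)
Σ b_i: (-11/10)·1 + 1·1 + 12/5·1 + (-13/10)·1 = 1 ✓
b·c: 1·1 + 12/5·22/15 + (-13/10)·187/182 = 2229/700 ≠ 1/2 ⇒ order 1.

1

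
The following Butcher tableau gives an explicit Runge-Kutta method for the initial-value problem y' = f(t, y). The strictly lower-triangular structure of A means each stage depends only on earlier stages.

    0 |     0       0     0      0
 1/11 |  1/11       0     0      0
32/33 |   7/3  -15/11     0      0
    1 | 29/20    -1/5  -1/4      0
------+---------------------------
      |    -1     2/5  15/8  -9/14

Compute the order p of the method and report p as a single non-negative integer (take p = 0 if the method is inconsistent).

0

b = (-1, 2/5, 15/8, -9/14)
c = (0, 1/11, 32/33, 1)
Ac = (0, 0, -15/121, -43/165)
Σ b_i: (-1)·1 + 2/5·1 + 15/8·1 + (-9/14)·1 = 177/280 ≠ 1 ⇒ order 0.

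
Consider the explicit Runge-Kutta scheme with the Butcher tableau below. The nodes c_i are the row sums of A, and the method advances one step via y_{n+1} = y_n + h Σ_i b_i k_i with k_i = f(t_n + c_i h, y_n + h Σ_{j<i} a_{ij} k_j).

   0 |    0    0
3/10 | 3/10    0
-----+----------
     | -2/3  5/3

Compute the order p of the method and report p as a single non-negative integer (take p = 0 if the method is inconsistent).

b = (-2/3, 5/3)
c = (0, 3/10)
Σ b_i: (-2/3)·1 + 5/3·1 = 1 ✓
b·c: 5/3·3/10 = 1/2 ✓; 2 stages ⇒ order 2.

2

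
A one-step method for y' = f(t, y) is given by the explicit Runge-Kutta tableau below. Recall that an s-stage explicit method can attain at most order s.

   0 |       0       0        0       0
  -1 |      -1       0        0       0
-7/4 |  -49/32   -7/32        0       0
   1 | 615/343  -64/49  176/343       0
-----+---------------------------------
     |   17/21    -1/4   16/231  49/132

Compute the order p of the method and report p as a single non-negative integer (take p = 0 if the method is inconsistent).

4

b = (17/21, -1/4, 16/231, 49/132)
c = (0, -1, -7/4, 1)
Ac = (0, 0, 7/32, 20/49)
Σ b_i: 17/21·1 + (-1/4)·1 + 16/231·1 + 49/132·1 = 1 ✓
b·c: (-1/4)·(-1) + 16/231·(-7/4) + 49/132·1 = 1/2 ✓
b·c²: (-1/4)·1 + 16/231·49/16 + 49/132·1 = 1/3 ✓
b·Ac: 16/231·7/32 + 49/132·20/49 = 1/6 ✓
b·c³: (-1/4)·(-1) + 16/231·(-343/64) + 49/132·1 = 1/4 ✓
b·(c∘Ac): 16/231·(-49/128) + 49/132·20/49 = 1/8 ✓
b·Ac²: 16/231·(-7/32) + 49/132·13/49 = 1/12 ✓
b·A²c: 49/132·11/98 = 1/24 ✓; 4 stages ⇒ order 4.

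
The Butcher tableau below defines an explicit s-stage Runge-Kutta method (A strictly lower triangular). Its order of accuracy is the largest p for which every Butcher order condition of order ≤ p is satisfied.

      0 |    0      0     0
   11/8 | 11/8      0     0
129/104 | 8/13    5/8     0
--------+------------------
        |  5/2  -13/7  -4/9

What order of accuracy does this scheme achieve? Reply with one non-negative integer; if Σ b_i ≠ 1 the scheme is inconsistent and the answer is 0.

0

b = (5/2, -13/7, -4/9)
c = (0, 11/8, 129/104)
Ac = (0, 0, 55/64)
Σ b_i: 5/2·1 + (-13/7)·1 + (-4/9)·1 = 25/126 ≠ 1 ⇒ order 0.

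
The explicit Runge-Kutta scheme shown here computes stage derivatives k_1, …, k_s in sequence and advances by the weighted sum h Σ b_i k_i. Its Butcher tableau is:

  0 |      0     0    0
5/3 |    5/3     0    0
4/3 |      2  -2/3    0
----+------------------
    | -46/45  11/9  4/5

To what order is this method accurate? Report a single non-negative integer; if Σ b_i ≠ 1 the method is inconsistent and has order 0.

1

b = (-46/45, 11/9, 4/5)
c = (0, 5/3, 4/3)
Ac = (0, 0, -10/9)
Σ b_i: (-46/45)·1 + 11/9·1 + 4/5·1 = 1 ✓
b·c: 11/9·5/3 + 4/5·4/3 = 419/135 ≠ 1/2 ⇒ order 1.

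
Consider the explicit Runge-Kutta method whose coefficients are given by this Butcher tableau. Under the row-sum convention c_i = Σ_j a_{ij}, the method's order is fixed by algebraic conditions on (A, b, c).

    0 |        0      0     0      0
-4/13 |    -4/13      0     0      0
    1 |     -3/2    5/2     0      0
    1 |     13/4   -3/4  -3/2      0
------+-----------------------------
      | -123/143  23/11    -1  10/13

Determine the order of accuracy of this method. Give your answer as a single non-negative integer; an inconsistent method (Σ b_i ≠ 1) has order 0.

1

b = (-123/143, 23/11, -1, 10/13)
c = (0, -4/13, 1, 1)
Ac = (0, 0, -10/13, -33/26)
Σ b_i: (-123/143)·1 + 23/11·1 + (-1)·1 + 10/13·1 = 1 ✓
b·c: 23/11·(-4/13) + (-1)·1 + 10/13·1 = -125/143 ≠ 1/2 ⇒ order 1.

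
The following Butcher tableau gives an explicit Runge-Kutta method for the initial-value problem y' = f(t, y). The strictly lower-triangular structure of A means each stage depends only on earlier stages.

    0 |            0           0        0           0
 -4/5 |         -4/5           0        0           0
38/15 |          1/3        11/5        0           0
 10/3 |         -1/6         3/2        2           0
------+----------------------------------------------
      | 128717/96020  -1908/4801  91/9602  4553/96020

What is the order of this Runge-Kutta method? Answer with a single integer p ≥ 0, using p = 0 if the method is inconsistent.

3

b = (128717/96020, -1908/4801, 91/9602, 4553/96020)
c = (0, -4/5, 38/15, 10/3)
Ac = (0, 0, -44/25, 58/15)
Σ b_i: 128717/96020·1 + (-1908/4801)·1 + 91/9602·1 + 4553/96020·1 = 1 ✓
b·c: (-1908/4801)·(-4/5) + 91/9602·38/15 + 4553/96020·10/3 = 1/2 ✓
b·c²: (-1908/4801)·16/25 + 91/9602·1444/225 + 4553/96020·100/9 = 1/3 ✓
b·Ac: 91/9602·(-44/25) + 4553/96020·58/15 = 1/6 ✓
b·c³: (-1908/4801)·(-64/125) + 91/9602·54872/3375 + 4553/96020·1000/27 = 152222/72015 ≠ 1/4 ⇒ order 3.
b·(c∘Ac): 91/9602·(-1672/375) + 4553/96020·116/9 = 3072697/5401125 ≠ 1/8
b·Ac²: 91/9602·176/125 + 4553/96020·3104/225 = 144208/216045 ≠ 1/12
b·A²c: 4553/96020·(-88/25) = -100166/600125 ≠ 1/24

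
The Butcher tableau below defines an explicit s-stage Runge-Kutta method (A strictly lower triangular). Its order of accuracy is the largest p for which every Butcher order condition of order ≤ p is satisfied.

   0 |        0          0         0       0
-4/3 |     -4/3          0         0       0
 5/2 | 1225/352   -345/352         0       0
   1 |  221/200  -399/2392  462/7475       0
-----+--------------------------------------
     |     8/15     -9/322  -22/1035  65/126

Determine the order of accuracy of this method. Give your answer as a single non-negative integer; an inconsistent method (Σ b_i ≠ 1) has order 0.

b = (8/15, -9/322, -22/1035, 65/126)
c = (0, -4/3, 5/2, 1)
Ac = (0, 0, 115/88, 49/130)
Σ b_i: 8/15·1 + (-9/322)·1 + (-22/1035)·1 + 65/126·1 = 1 ✓
b·c: (-9/322)·(-4/3) + (-22/1035)·5/2 + 65/126·1 = 1/2 ✓
b·c²: (-9/322)·16/9 + (-22/1035)·25/4 + 65/126·1 = 1/3 ✓
b·Ac: (-22/1035)·115/88 + 65/126·49/130 = 1/6 ✓
b·c³: (-9/322)·(-64/27) + (-22/1035)·125/8 + 65/126·1 = 1/4 ✓
b·(c∘Ac): (-22/1035)·575/176 + 65/126·49/130 = 1/8 ✓
b·Ac²: (-22/1035)·(-115/66) + 65/126·7/78 = 1/12 ✓
b·A²c: 65/126·21/260 = 1/24 ✓; 4 stages ⇒ order 4.

4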